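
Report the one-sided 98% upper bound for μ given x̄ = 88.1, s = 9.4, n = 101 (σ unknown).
μ ≤ 90.05

Upper bound (one-sided):
t* = 2.081 (one-sided for 98%)
Upper bound = x̄ + t* · s/√n = 88.1 + 2.081 · 9.4/√101 = 90.05

We are 98% confident that μ ≤ 90.05.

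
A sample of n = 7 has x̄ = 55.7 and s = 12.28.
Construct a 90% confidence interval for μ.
(46.68, 64.72)

t-interval (σ unknown):
df = n - 1 = 6
t* = 1.943 for 90% confidence

Margin of error = t* · s/√n = 1.943 · 12.28/√7 = 9.02

CI: (46.68, 64.72)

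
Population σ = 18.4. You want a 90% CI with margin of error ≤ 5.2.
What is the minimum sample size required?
n ≥ 34

For margin E ≤ 5.2:
n ≥ (z* · σ / E)²
n ≥ (1.645 · 18.4 / 5.2)²
n ≥ 33.88

Minimum n = 34 (rounding up)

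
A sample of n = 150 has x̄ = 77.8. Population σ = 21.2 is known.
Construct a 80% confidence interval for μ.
(75.58, 80.02)

z-interval (σ known):
z* = 1.282 for 80% confidence

Margin of error = z* · σ/√n = 1.282 · 21.2/√150 = 2.22

CI: (77.8 - 2.22, 77.8 + 2.22) = (75.58, 80.02)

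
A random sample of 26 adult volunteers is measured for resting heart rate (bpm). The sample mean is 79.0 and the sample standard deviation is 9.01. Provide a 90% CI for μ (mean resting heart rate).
(75.98, 82.02)

t-interval (σ unknown):
df = n - 1 = 25
t* = 1.708 for 90% confidence

Margin of error = t* · s/√n = 1.708 · 9.01/√26 = 3.02

CI: (75.98, 82.02)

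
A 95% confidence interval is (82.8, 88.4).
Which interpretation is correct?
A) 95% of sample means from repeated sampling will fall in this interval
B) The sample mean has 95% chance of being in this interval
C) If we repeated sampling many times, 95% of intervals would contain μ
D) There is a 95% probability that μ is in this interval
C

A) Wrong — coverage applies to intervals containing μ, not to future x̄ values.
B) Wrong — x̄ is observed and sits in the interval by construction.
C) Correct — this is the frequentist long-run coverage interpretation.
D) Wrong — μ is fixed; the randomness lives in the interval, not in μ.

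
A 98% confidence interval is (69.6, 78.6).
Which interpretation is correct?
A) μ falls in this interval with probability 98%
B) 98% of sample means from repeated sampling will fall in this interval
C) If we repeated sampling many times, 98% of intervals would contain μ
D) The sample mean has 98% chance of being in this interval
C

A) Wrong — μ is fixed; the randomness lives in the interval, not in μ.
B) Wrong — coverage applies to intervals containing μ, not to future x̄ values.
C) Correct — this is the frequentist long-run coverage interpretation.
D) Wrong — x̄ is observed and sits in the interval by construction.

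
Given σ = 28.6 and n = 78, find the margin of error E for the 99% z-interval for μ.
Margin of error = 8.34

Margin of error = z* · σ/√n
= 2.576 · 28.6/√78
= 2.576 · 28.6/8.8318
= 8.34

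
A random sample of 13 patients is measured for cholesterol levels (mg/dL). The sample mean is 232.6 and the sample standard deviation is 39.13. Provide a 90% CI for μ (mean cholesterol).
(213.26, 251.94)

t-interval (σ unknown):
df = n - 1 = 12
t* = 1.782 for 90% confidence

Margin of error = t* · s/√n = 1.782 · 39.13/√13 = 19.34

CI: (213.26, 251.94)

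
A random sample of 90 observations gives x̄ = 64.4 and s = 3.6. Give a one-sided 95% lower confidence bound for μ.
μ ≥ 63.77

Lower bound (one-sided):
t* = 1.662 (one-sided for 95%)
Lower bound = x̄ - t* · s/√n = 64.4 - 1.662 · 3.6/√90 = 63.77

We are 95% confident that μ ≥ 63.77.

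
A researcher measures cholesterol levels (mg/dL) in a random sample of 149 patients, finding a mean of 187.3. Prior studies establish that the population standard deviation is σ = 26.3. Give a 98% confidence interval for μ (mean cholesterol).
(182.29, 192.31)

z-interval (σ known):
z* = 2.326 for 98% confidence

Margin of error = z* · σ/√n = 2.326 · 26.3/√149 = 5.01

CI: (187.3 - 5.01, 187.3 + 5.01) = (182.29, 192.31)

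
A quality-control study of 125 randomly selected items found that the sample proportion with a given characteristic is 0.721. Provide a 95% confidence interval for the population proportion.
(0.642, 0.800)

Proportion CI:
SE = √(p̂(1-p̂)/n) = √(0.721 · 0.279 / 125) = 0.04012

z* = 1.960
Margin = z* · SE = 1.960 · 0.04012 = 0.0786

CI: 0.721 ± 0.0786 = (0.642, 0.800)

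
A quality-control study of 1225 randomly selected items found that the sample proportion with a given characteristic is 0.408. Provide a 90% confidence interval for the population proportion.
(0.385, 0.431)

Proportion CI:
SE = √(p̂(1-p̂)/n) = √(0.408 · 0.592 / 1225) = 0.01404

z* = 1.645
Margin = z* · SE = 1.645 · 0.01404 = 0.0231

CI: 0.408 ± 0.0231 = (0.385, 0.431)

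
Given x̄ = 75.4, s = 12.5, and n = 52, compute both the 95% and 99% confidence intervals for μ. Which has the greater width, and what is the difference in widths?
99% CI is wider by 2.32

df = 51
95% CI: t* = 2.008, (71.92, 78.88), width = 2 · t* · s/√n = 6.96
99% CI: t* = 2.676, (70.76, 80.04), width = 2 · t* · s/√n = 9.28

The 99% CI is wider by 9.28 - 6.96 = 2.32.
Higher confidence requires a wider interval.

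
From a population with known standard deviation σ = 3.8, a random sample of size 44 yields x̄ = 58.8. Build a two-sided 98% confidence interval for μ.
(57.47, 60.13)

z-interval (σ known):
z* = 2.326 for 98% confidence

Margin of error = z* · σ/√n = 2.326 · 3.8/√44 = 1.33

CI: (58.8 - 1.33, 58.8 + 1.33) = (57.47, 60.13)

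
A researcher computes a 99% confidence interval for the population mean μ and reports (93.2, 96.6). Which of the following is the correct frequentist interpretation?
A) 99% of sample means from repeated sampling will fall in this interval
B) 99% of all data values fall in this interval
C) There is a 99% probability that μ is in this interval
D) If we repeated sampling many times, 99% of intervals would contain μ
D

A) Wrong — coverage applies to intervals containing μ, not to future x̄ values.
B) Wrong — a CI is about the parameter μ, not individual data values.
C) Wrong — μ is fixed; the randomness lives in the interval, not in μ.
D) Correct — this is the frequentist long-run coverage interpretation.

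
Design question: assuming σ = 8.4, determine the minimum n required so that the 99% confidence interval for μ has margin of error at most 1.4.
n ≥ 239

For margin E ≤ 1.4:
n ≥ (z* · σ / E)²
n ≥ (2.576 · 8.4 / 1.4)²
n ≥ 238.89

Minimum n = 239 (rounding up)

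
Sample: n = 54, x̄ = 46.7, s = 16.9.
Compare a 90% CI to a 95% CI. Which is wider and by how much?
95% CI is wider by 1.53

df = 53
90% CI: t* = 1.674, (42.85, 50.55), width = 2 · t* · s/√n = 7.70
95% CI: t* = 2.006, (42.09, 51.31), width = 2 · t* · s/√n = 9.23

The 95% CI is wider by 9.23 - 7.70 = 1.53.
Higher confidence requires a wider interval.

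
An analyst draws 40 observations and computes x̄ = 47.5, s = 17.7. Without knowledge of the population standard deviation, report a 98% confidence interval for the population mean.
(40.71, 54.29)

t-interval (σ unknown):
df = n - 1 = 39
t* = 2.426 for 98% confidence

Margin of error = t* · s/√n = 2.426 · 17.7/√40 = 6.79

CI: (40.71, 54.29)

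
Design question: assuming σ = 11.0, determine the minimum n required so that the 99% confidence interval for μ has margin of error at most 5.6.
n ≥ 26

For margin E ≤ 5.6:
n ≥ (z* · σ / E)²
n ≥ (2.576 · 11.0 / 5.6)²
n ≥ 25.60

Minimum n = 26 (rounding up)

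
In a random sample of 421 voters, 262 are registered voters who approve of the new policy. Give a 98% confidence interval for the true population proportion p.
(0.567, 0.677)

Proportion CI:
p̂ = 262/421 = 0.62233
SE = √(p̂(1-p̂)/n) = √(0.62233 · 0.37767 / 421) = 0.02363

z* = 2.326
Margin = z* · SE = 2.326 · 0.02363 = 0.0550

CI: 0.62233 ± 0.0550 = (0.567, 0.677)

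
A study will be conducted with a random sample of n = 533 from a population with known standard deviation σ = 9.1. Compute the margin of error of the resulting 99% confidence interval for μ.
Margin of error = 1.02

Margin of error = z* · σ/√n
= 2.576 · 9.1/√533
= 2.576 · 9.1/23.0868
= 1.02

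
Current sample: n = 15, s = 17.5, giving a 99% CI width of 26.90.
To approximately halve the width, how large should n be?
n ≈ 60

CI width ∝ 1/√n
To reduce width by factor 2, need √n to grow by 2 → need 2² = 4 times as many samples.

Current: n = 15, width = 26.90
New: n = 60, width ≈ 12.03

Width reduced by factor of 26.90/12.03 = 2.24.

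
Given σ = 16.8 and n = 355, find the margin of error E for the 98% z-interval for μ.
Margin of error = 2.07

Margin of error = z* · σ/√n
= 2.326 · 16.8/√355
= 2.326 · 16.8/18.8414
= 2.07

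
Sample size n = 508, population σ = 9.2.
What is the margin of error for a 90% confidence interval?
Margin of error = 0.67

Margin of error = z* · σ/√n
= 1.645 · 9.2/√508
= 1.645 · 9.2/22.5389
= 0.67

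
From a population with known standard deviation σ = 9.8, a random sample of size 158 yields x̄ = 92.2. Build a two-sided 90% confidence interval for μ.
(90.92, 93.48)

z-interval (σ known):
z* = 1.645 for 90% confidence

Margin of error = z* · σ/√n = 1.645 · 9.8/√158 = 1.28

CI: (92.2 - 1.28, 92.2 + 1.28) = (90.92, 93.48)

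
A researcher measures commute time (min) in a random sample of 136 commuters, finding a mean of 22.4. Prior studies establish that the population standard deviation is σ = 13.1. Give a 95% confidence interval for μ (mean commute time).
(20.20, 24.60)

z-interval (σ known):
z* = 1.960 for 95% confidence

Margin of error = z* · σ/√n = 1.960 · 13.1/√136 = 2.20

CI: (22.4 - 2.20, 22.4 + 2.20) = (20.20, 24.60)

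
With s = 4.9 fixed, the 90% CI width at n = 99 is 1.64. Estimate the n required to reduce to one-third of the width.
n ≈ 891

CI width ∝ 1/√n
To reduce width by factor 3, need √n to grow by 3 → need 3² = 9 times as many samples.

Current: n = 99, width = 1.64
New: n = 891, width ≈ 0.54

Width reduced by factor of 1.64/0.54 = 3.04.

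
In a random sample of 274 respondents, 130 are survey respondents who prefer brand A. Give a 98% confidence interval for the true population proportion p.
(0.404, 0.545)

Proportion CI:
p̂ = 130/274 = 0.47445
SE = √(p̂(1-p̂)/n) = √(0.47445 · 0.52555 / 274) = 0.03017

z* = 2.326
Margin = z* · SE = 2.326 · 0.03017 = 0.0702

CI: 0.47445 ± 0.0702 = (0.404, 0.545)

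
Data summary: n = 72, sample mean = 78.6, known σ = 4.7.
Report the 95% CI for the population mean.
(77.51, 79.69)

z-interval (σ known):
z* = 1.960 for 95% confidence

Margin of error = z* · σ/√n = 1.960 · 4.7/√72 = 1.09

CI: (78.6 - 1.09, 78.6 + 1.09) = (77.51, 79.69)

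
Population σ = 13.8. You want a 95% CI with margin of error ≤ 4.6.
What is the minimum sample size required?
n ≥ 35

For margin E ≤ 4.6:
n ≥ (z* · σ / E)²
n ≥ (1.960 · 13.8 / 4.6)²
n ≥ 34.57

Minimum n = 35 (rounding up)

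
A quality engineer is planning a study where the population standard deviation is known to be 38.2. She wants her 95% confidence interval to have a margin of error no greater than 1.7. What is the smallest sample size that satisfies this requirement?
n ≥ 1940

For margin E ≤ 1.7:
n ≥ (z* · σ / E)²
n ≥ (1.960 · 38.2 / 1.7)²
n ≥ 1939.73

Minimum n = 1940 (rounding up)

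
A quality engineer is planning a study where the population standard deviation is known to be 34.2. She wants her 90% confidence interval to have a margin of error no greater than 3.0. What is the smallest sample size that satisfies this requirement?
n ≥ 352

For margin E ≤ 3.0:
n ≥ (z* · σ / E)²
n ≥ (1.645 · 34.2 / 3.0)²
n ≥ 351.68

Minimum n = 352 (rounding up)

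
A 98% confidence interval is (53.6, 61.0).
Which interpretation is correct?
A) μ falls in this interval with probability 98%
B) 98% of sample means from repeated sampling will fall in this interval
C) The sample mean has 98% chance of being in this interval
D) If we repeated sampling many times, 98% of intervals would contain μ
D

A) Wrong — μ is fixed; the randomness lives in the interval, not in μ.
B) Wrong — coverage applies to intervals containing μ, not to future x̄ values.
C) Wrong — x̄ is observed and sits in the interval by construction.
D) Correct — this is the frequentist long-run coverage interpretation.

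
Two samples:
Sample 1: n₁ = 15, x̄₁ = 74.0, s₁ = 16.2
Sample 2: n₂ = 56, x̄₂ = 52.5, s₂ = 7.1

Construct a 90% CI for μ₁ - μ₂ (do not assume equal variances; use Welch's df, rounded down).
(13.98, 29.02)

Difference: x̄₁ - x̄₂ = 21.50
SE = √(s₁²/n₁ + s₂²/n₂) = √(16.2²/15 + 7.1²/56) = 4.2891
df = 15.47 → 15 (Welch–Satterthwaite, rounded down)
t* = 1.753

CI: 21.50 ± 1.753 · 4.2891 = 21.50 ± 7.52 = (13.98, 29.02)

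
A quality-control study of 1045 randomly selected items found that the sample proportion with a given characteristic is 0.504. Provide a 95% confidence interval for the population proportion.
(0.474, 0.534)

Proportion CI:
SE = √(p̂(1-p̂)/n) = √(0.504 · 0.496 / 1045) = 0.01547

z* = 1.960
Margin = z* · SE = 1.960 · 0.01547 = 0.0303

CI: 0.504 ± 0.0303 = (0.474, 0.534)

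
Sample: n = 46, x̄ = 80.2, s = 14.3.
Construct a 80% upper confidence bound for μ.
μ ≤ 81.99

Upper bound (one-sided):
t* = 0.850 (one-sided for 80%)
Upper bound = x̄ + t* · s/√n = 80.2 + 0.850 · 14.3/√46 = 81.99

We are 80% confident that μ ≤ 81.99.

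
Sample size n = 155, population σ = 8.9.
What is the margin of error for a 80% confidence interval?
Margin of error = 0.92

Margin of error = z* · σ/√n
= 1.282 · 8.9/√155
= 1.282 · 8.9/12.4499
= 0.92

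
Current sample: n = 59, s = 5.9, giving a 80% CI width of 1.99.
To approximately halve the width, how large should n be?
n ≈ 236

CI width ∝ 1/√n
To reduce width by factor 2, need √n to grow by 2 → need 2² = 4 times as many samples.

Current: n = 59, width = 1.99
New: n = 236, width ≈ 0.99

Width reduced by factor of 1.99/0.99 = 2.01.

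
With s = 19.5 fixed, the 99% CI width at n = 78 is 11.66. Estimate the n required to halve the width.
n ≈ 312

CI width ∝ 1/√n
To reduce width by factor 2, need √n to grow by 2 → need 2² = 4 times as many samples.

Current: n = 78, width = 11.66
New: n = 312, width ≈ 5.72

Width reduced by factor of 11.66/5.72 = 2.04.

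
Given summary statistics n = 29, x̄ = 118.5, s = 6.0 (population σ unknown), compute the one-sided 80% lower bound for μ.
μ ≥ 117.55

Lower bound (one-sided):
t* = 0.855 (one-sided for 80%)
Lower bound = x̄ - t* · s/√n = 118.5 - 0.855 · 6.0/√29 = 117.55

We are 80% confident that μ ≥ 117.55.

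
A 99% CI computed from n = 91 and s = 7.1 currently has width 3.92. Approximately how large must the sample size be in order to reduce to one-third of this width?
n ≈ 819

CI width ∝ 1/√n
To reduce width by factor 3, need √n to grow by 3 → need 3² = 9 times as many samples.

Current: n = 91, width = 3.92
New: n = 819, width ≈ 1.28

Width reduced by factor of 3.92/1.28 = 3.06.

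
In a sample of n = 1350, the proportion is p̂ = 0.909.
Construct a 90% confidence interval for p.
(0.896, 0.922)

Proportion CI:
SE = √(p̂(1-p̂)/n) = √(0.909 · 0.091 / 1350) = 0.00783

z* = 1.645
Margin = z* · SE = 1.645 · 0.00783 = 0.0129

CI: 0.909 ± 0.0129 = (0.896, 0.922)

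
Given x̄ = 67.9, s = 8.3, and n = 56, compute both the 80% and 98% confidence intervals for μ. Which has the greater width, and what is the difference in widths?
98% CI is wider by 2.43

df = 55
80% CI: t* = 1.297, (66.46, 69.34), width = 2 · t* · s/√n = 2.88
98% CI: t* = 2.396, (65.24, 70.56), width = 2 · t* · s/√n = 5.31

The 98% CI is wider by 5.31 - 2.88 = 2.43.
Higher confidence requires a wider interval.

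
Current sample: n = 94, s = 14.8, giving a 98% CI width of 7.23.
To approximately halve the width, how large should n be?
n ≈ 376

CI width ∝ 1/√n
To reduce width by factor 2, need √n to grow by 2 → need 2² = 4 times as many samples.

Current: n = 94, width = 7.23
New: n = 376, width ≈ 3.57

Width reduced by factor of 7.23/3.57 = 2.03.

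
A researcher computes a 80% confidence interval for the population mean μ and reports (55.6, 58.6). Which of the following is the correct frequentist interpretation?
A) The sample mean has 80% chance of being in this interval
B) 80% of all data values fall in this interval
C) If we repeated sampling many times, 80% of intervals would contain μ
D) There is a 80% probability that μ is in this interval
C

A) Wrong — x̄ is observed and sits in the interval by construction.
B) Wrong — a CI is about the parameter μ, not individual data values.
C) Correct — this is the frequentist long-run coverage interpretation.
D) Wrong — μ is fixed; the randomness lives in the interval, not in μ.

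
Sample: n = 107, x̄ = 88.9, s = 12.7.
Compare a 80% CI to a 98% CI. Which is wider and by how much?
98% CI is wider by 2.63

df = 106
80% CI: t* = 1.290, (87.32, 90.48), width = 2 · t* · s/√n = 3.17
98% CI: t* = 2.362, (86.00, 91.80), width = 2 · t* · s/√n = 5.80

The 98% CI is wider by 5.80 - 3.17 = 2.63.
Higher confidence requires a wider interval.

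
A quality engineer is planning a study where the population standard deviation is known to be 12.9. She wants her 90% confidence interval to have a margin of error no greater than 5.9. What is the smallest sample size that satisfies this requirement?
n ≥ 13

For margin E ≤ 5.9:
n ≥ (z* · σ / E)²
n ≥ (1.645 · 12.9 / 5.9)²
n ≥ 12.94

Minimum n = 13 (rounding up)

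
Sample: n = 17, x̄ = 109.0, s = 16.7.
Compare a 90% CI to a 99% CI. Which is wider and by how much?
99% CI is wider by 9.52

df = 16
90% CI: t* = 1.746, (101.93, 116.07), width = 2 · t* · s/√n = 14.14
99% CI: t* = 2.921, (97.17, 120.83), width = 2 · t* · s/√n = 23.66

The 99% CI is wider by 23.66 - 14.14 = 9.52.
Higher confidence requires a wider interval.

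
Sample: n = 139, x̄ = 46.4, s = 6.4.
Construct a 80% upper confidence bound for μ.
μ ≤ 46.86

Upper bound (one-sided):
t* = 0.844 (one-sided for 80%)
Upper bound = x̄ + t* · s/√n = 46.4 + 0.844 · 6.4/√139 = 46.86

We are 80% confident that μ ≤ 46.86.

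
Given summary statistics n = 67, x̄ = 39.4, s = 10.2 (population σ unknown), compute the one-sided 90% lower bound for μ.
μ ≥ 37.79

Lower bound (one-sided):
t* = 1.295 (one-sided for 90%)
Lower bound = x̄ - t* · s/√n = 39.4 - 1.295 · 10.2/√67 = 37.79

We are 90% confident that μ ≥ 37.79.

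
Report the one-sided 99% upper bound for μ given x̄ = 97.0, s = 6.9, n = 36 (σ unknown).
μ ≤ 99.80

Upper bound (one-sided):
t* = 2.438 (one-sided for 99%)
Upper bound = x̄ + t* · s/√n = 97.0 + 2.438 · 6.9/√36 = 99.80

We are 99% confident that μ ≤ 99.80.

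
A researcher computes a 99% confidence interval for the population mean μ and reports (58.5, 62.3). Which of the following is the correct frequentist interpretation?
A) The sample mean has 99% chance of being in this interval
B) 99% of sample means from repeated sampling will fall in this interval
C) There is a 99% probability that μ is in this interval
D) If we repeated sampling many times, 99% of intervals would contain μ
D

A) Wrong — x̄ is observed and sits in the interval by construction.
B) Wrong — coverage applies to intervals containing μ, not to future x̄ values.
C) Wrong — μ is fixed; the randomness lives in the interval, not in μ.
D) Correct — this is the frequentist long-run coverage interpretation.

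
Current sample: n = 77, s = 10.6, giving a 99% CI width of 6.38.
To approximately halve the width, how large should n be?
n ≈ 308

CI width ∝ 1/√n
To reduce width by factor 2, need √n to grow by 2 → need 2² = 4 times as many samples.

Current: n = 77, width = 6.38
New: n = 308, width ≈ 3.13

Width reduced by factor of 6.38/3.13 = 2.04.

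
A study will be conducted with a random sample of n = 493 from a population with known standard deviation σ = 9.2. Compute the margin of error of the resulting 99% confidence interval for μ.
Margin of error = 1.07

Margin of error = z* · σ/√n
= 2.576 · 9.2/√493
= 2.576 · 9.2/22.2036
= 1.07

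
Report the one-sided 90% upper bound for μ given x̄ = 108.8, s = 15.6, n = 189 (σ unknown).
μ ≤ 110.26

Upper bound (one-sided):
t* = 1.286 (one-sided for 90%)
Upper bound = x̄ + t* · s/√n = 108.8 + 1.286 · 15.6/√189 = 110.26

We are 90% confident that μ ≤ 110.26.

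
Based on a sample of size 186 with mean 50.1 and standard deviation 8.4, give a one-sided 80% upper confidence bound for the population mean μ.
μ ≤ 50.62

Upper bound (one-sided):
t* = 0.844 (one-sided for 80%)
Upper bound = x̄ + t* · s/√n = 50.1 + 0.844 · 8.4/√186 = 50.62

We are 80% confident that μ ≤ 50.62.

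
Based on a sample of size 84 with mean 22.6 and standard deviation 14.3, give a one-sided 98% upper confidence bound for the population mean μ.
μ ≤ 25.86

Upper bound (one-sided):
t* = 2.087 (one-sided for 98%)
Upper bound = x̄ + t* · s/√n = 22.6 + 2.087 · 14.3/√84 = 25.86

We are 98% confident that μ ≤ 25.86.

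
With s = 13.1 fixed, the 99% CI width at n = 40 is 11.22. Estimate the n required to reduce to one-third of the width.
n ≈ 360

CI width ∝ 1/√n
To reduce width by factor 3, need √n to grow by 3 → need 3² = 9 times as many samples.

Current: n = 40, width = 11.22
New: n = 360, width ≈ 3.58

Width reduced by factor of 11.22/3.58 = 3.13.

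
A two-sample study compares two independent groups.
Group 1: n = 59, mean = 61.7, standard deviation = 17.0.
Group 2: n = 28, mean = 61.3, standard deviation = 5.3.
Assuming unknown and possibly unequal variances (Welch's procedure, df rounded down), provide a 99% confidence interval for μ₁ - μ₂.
(-6.02, 6.82)

Difference: x̄₁ - x̄₂ = 0.40
SE = √(s₁²/n₁ + s₂²/n₂) = √(17.0²/59 + 5.3²/28) = 2.4293
df = 77.23 → 77 (Welch–Satterthwaite, rounded down)
t* = 2.641

CI: 0.40 ± 2.641 · 2.4293 = 0.40 ± 6.42 = (-6.02, 6.82)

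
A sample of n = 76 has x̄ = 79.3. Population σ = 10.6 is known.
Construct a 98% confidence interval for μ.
(76.47, 82.13)

z-interval (σ known):
z* = 2.326 for 98% confidence

Margin of error = z* · σ/√n = 2.326 · 10.6/√76 = 2.83

CI: (79.3 - 2.83, 79.3 + 2.83) = (76.47, 82.13)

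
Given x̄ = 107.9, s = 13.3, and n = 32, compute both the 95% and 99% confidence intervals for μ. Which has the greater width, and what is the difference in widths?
99% CI is wider by 3.31

df = 31
95% CI: t* = 2.040, (103.10, 112.70), width = 2 · t* · s/√n = 9.59
99% CI: t* = 2.744, (101.45, 114.35), width = 2 · t* · s/√n = 12.90

The 99% CI is wider by 12.90 - 9.59 = 3.31.
Higher confidence requires a wider interval.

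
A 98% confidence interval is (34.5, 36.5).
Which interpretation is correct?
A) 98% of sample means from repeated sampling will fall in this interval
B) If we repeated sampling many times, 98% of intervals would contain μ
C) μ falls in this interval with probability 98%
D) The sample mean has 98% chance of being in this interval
B

A) Wrong — coverage applies to intervals containing μ, not to future x̄ values.
B) Correct — this is the frequentist long-run coverage interpretation.
C) Wrong — μ is fixed; the randomness lives in the interval, not in μ.
D) Wrong — x̄ is observed and sits in the interval by construction.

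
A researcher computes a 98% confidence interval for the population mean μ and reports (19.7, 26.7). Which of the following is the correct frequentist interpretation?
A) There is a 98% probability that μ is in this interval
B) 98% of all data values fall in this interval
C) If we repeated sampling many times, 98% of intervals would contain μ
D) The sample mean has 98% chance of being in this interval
C

A) Wrong — μ is fixed; the randomness lives in the interval, not in μ.
B) Wrong — a CI is about the parameter μ, not individual data values.
C) Correct — this is the frequentist long-run coverage interpretation.
D) Wrong — x̄ is observed and sits in the interval by construction.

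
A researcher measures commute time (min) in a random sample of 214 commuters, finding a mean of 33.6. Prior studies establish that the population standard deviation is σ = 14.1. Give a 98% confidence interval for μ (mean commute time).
(31.36, 35.84)

z-interval (σ known):
z* = 2.326 for 98% confidence

Margin of error = z* · σ/√n = 2.326 · 14.1/√214 = 2.24

CI: (33.6 - 2.24, 33.6 + 2.24) = (31.36, 35.84)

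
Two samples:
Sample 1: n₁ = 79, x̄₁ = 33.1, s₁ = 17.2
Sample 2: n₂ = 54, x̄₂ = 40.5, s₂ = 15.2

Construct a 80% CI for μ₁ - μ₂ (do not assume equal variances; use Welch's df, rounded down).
(-11.05, -3.75)

Difference: x̄₁ - x̄₂ = -7.40
SE = √(s₁²/n₁ + s₂²/n₂) = √(17.2²/79 + 15.2²/54) = 2.8325
df = 122.57 → 122 (Welch–Satterthwaite, rounded down)
t* = 1.289

CI: -7.40 ± 1.289 · 2.8325 = -7.40 ± 3.65 = (-11.05, -3.75)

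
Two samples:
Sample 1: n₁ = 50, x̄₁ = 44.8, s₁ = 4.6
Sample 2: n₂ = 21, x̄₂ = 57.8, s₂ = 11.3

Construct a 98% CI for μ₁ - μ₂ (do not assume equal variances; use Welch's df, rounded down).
(-19.40, -6.60)

Difference: x̄₁ - x̄₂ = -13.00
SE = √(s₁²/n₁ + s₂²/n₂) = √(4.6²/50 + 11.3²/21) = 2.5502
df = 22.84 → 22 (Welch–Satterthwaite, rounded down)
t* = 2.508

CI: -13.00 ± 2.508 · 2.5502 = -13.00 ± 6.40 = (-19.40, -6.60)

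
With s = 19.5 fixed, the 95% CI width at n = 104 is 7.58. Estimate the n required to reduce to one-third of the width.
n ≈ 936

CI width ∝ 1/√n
To reduce width by factor 3, need √n to grow by 3 → need 3² = 9 times as many samples.

Current: n = 104, width = 7.58
New: n = 936, width ≈ 2.50

Width reduced by factor of 7.58/2.50 = 3.03.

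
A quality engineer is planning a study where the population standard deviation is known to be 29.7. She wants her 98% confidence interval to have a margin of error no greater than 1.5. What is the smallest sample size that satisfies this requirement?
n ≥ 2122

For margin E ≤ 1.5:
n ≥ (z* · σ / E)²
n ≥ (2.326 · 29.7 / 1.5)²
n ≥ 2121.04

Minimum n = 2122 (rounding up)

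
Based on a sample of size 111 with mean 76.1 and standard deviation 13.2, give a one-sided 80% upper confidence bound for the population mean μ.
μ ≤ 77.16

Upper bound (one-sided):
t* = 0.845 (one-sided for 80%)
Upper bound = x̄ + t* · s/√n = 76.1 + 0.845 · 13.2/√111 = 77.16

We are 80% confident that μ ≤ 77.16.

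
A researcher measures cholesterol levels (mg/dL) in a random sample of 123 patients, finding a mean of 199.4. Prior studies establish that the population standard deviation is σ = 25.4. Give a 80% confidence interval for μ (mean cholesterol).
(196.46, 202.34)

z-interval (σ known):
z* = 1.282 for 80% confidence

Margin of error = z* · σ/√n = 1.282 · 25.4/√123 = 2.94

CI: (199.4 - 2.94, 199.4 + 2.94) = (196.46, 202.34)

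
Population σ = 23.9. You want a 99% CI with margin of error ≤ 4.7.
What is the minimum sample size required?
n ≥ 172

For margin E ≤ 4.7:
n ≥ (z* · σ / E)²
n ≥ (2.576 · 23.9 / 4.7)²
n ≥ 171.59

Minimum n = 172 (rounding up)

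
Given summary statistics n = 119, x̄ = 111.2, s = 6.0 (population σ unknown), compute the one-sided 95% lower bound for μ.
μ ≥ 110.29

Lower bound (one-sided):
t* = 1.658 (one-sided for 95%)
Lower bound = x̄ - t* · s/√n = 111.2 - 1.658 · 6.0/√119 = 110.29

We are 95% confident that μ ≥ 110.29.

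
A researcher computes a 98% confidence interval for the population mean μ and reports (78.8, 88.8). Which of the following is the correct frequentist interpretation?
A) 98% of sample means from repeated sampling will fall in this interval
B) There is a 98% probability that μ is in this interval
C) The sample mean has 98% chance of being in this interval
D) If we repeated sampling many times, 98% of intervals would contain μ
D

A) Wrong — coverage applies to intervals containing μ, not to future x̄ values.
B) Wrong — μ is fixed; the randomness lives in the interval, not in μ.
C) Wrong — x̄ is observed and sits in the interval by construction.
D) Correct — this is the frequentist long-run coverage interpretation.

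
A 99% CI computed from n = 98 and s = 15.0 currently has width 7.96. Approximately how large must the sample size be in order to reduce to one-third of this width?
n ≈ 882

CI width ∝ 1/√n
To reduce width by factor 3, need √n to grow by 3 → need 3² = 9 times as many samples.

Current: n = 98, width = 7.96
New: n = 882, width ≈ 2.61

Width reduced by factor of 7.96/2.61 = 3.05.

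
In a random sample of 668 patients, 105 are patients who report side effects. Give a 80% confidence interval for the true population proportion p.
(0.139, 0.175)

Proportion CI:
p̂ = 105/668 = 0.15719
SE = √(p̂(1-p̂)/n) = √(0.15719 · 0.84281 / 668) = 0.01408

z* = 1.282
Margin = z* · SE = 1.282 · 0.01408 = 0.0181

CI: 0.15719 ± 0.0181 = (0.139, 0.175)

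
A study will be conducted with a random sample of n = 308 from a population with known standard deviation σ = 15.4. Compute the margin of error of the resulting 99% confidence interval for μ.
Margin of error = 2.26

Margin of error = z* · σ/√n
= 2.576 · 15.4/√308
= 2.576 · 15.4/17.5499
= 2.26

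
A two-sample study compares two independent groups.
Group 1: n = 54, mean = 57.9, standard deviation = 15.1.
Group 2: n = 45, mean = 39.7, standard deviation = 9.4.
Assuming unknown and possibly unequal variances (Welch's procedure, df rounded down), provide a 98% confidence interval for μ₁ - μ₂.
(12.31, 24.09)

Difference: x̄₁ - x̄₂ = 18.20
SE = √(s₁²/n₁ + s₂²/n₂) = √(15.1²/54 + 9.4²/45) = 2.4872
df = 90.25 → 90 (Welch–Satterthwaite, rounded down)
t* = 2.368

CI: 18.20 ± 2.368 · 2.4872 = 18.20 ± 5.89 = (12.31, 24.09)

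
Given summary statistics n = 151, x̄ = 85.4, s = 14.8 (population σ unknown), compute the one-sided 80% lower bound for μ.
μ ≥ 84.38

Lower bound (one-sided):
t* = 0.844 (one-sided for 80%)
Lower bound = x̄ - t* · s/√n = 85.4 - 0.844 · 14.8/√151 = 84.38

We are 80% confident that μ ≥ 84.38.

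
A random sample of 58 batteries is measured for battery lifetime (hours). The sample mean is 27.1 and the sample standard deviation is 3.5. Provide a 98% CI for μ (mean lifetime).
(26.00, 28.20)

t-interval (σ unknown):
df = n - 1 = 57
t* = 2.394 for 98% confidence

Margin of error = t* · s/√n = 2.394 · 3.5/√58 = 1.10

CI: (26.00, 28.20)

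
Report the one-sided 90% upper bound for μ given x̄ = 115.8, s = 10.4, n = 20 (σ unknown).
μ ≤ 118.89

Upper bound (one-sided):
t* = 1.328 (one-sided for 90%)
Upper bound = x̄ + t* · s/√n = 115.8 + 1.328 · 10.4/√20 = 118.89

We are 90% confident that μ ≤ 118.89.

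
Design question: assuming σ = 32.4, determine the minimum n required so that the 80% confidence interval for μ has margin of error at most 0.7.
n ≥ 3522

For margin E ≤ 0.7:
n ≥ (z* · σ / E)²
n ≥ (1.282 · 32.4 / 0.7)²
n ≥ 3521.03

Minimum n = 3522 (rounding up)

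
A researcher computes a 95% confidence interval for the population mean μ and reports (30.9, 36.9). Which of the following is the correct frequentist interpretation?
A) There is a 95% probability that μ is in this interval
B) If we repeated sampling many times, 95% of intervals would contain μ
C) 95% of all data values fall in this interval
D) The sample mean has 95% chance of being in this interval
B

A) Wrong — μ is fixed; the randomness lives in the interval, not in μ.
B) Correct — this is the frequentist long-run coverage interpretation.
C) Wrong — a CI is about the parameter μ, not individual data values.
D) Wrong — x̄ is observed and sits in the interval by construction.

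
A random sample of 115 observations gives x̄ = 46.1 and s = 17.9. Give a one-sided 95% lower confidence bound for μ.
μ ≥ 43.33

Lower bound (one-sided):
t* = 1.658 (one-sided for 95%)
Lower bound = x̄ - t* · s/√n = 46.1 - 1.658 · 17.9/√115 = 43.33

We are 95% confident that μ ≥ 43.33.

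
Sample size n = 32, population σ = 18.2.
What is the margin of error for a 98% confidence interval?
Margin of error = 7.48

Margin of error = z* · σ/√n
= 2.326 · 18.2/√32
= 2.326 · 18.2/5.6569
= 7.48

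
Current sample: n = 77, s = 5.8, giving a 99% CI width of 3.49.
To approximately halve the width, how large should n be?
n ≈ 308

CI width ∝ 1/√n
To reduce width by factor 2, need √n to grow by 2 → need 2² = 4 times as many samples.

Current: n = 77, width = 3.49
New: n = 308, width ≈ 1.71

Width reduced by factor of 3.49/1.71 = 2.04.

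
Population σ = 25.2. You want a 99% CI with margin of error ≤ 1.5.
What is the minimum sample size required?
n ≥ 1873

For margin E ≤ 1.5:
n ≥ (z* · σ / E)²
n ≥ (2.576 · 25.2 / 1.5)²
n ≥ 1872.88

Minimum n = 1873 (rounding up)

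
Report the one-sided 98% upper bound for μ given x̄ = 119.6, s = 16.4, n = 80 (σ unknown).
μ ≤ 123.43

Upper bound (one-sided):
t* = 2.088 (one-sided for 98%)
Upper bound = x̄ + t* · s/√n = 119.6 + 2.088 · 16.4/√80 = 123.43

We are 98% confident that μ ≤ 123.43.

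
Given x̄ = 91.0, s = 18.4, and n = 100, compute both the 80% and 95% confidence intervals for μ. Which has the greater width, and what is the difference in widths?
95% CI is wider by 2.55

df = 99
80% CI: t* = 1.290, (88.63, 93.37), width = 2 · t* · s/√n = 4.75
95% CI: t* = 1.984, (87.35, 94.65), width = 2 · t* · s/√n = 7.30

The 95% CI is wider by 7.30 - 4.75 = 2.55.
Higher confidence requires a wider interval.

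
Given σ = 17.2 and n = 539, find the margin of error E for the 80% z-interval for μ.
Margin of error = 0.95

Margin of error = z* · σ/√n
= 1.282 · 17.2/√539
= 1.282 · 17.2/23.2164
= 0.95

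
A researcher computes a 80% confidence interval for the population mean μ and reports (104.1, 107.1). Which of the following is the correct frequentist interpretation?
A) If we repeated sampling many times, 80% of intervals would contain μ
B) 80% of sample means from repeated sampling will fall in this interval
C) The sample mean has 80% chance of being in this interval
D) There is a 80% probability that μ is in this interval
A

A) Correct — this is the frequentist long-run coverage interpretation.
B) Wrong — coverage applies to intervals containing μ, not to future x̄ values.
C) Wrong — x̄ is observed and sits in the interval by construction.
D) Wrong — μ is fixed; the randomness lives in the interval, not in μ.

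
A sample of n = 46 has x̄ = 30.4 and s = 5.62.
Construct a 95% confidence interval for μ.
(28.73, 32.07)

t-interval (σ unknown):
df = n - 1 = 45
t* = 2.014 for 95% confidence

Margin of error = t* · s/√n = 2.014 · 5.62/√46 = 1.67

CI: (28.73, 32.07)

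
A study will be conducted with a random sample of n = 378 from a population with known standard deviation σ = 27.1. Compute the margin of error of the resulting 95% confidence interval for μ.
Margin of error = 2.73

Margin of error = z* · σ/√n
= 1.960 · 27.1/√378
= 1.960 · 27.1/19.4422
= 2.73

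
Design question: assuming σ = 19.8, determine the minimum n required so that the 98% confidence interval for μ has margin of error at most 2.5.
n ≥ 340

For margin E ≤ 2.5:
n ≥ (z* · σ / E)²
n ≥ (2.326 · 19.8 / 2.5)²
n ≥ 339.37

Minimum n = 340 (rounding up)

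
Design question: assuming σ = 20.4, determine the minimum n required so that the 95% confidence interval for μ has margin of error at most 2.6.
n ≥ 237

For margin E ≤ 2.6:
n ≥ (z* · σ / E)²
n ≥ (1.960 · 20.4 / 2.6)²
n ≥ 236.50

Minimum n = 237 (rounding up)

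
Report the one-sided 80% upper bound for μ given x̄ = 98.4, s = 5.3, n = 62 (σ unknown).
μ ≤ 98.97

Upper bound (one-sided):
t* = 0.848 (one-sided for 80%)
Upper bound = x̄ + t* · s/√n = 98.4 + 0.848 · 5.3/√62 = 98.97

We are 80% confident that μ ≤ 98.97.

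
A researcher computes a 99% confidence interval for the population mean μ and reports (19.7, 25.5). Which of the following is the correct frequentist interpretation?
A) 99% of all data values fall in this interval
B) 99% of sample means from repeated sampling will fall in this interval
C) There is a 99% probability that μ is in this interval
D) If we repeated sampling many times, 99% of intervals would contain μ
D

A) Wrong — a CI is about the parameter μ, not individual data values.
B) Wrong — coverage applies to intervals containing μ, not to future x̄ values.
C) Wrong — μ is fixed; the randomness lives in the interval, not in μ.
D) Correct — this is the frequentist long-run coverage interpretation.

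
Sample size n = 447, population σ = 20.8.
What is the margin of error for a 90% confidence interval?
Margin of error = 1.62

Margin of error = z* · σ/√n
= 1.645 · 20.8/√447
= 1.645 · 20.8/21.1424
= 1.62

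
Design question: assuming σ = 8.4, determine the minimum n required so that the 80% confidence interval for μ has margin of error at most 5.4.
n ≥ 4

For margin E ≤ 5.4:
n ≥ (z* · σ / E)²
n ≥ (1.282 · 8.4 / 5.4)²
n ≥ 3.98

Minimum n = 4 (rounding up)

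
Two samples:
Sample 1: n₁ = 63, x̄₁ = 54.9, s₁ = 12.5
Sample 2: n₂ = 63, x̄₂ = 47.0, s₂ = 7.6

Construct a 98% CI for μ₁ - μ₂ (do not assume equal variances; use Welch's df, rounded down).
(3.54, 12.26)

Difference: x̄₁ - x̄₂ = 7.90
SE = √(s₁²/n₁ + s₂²/n₂) = √(12.5²/63 + 7.6²/63) = 1.8431
df = 102.33 → 102 (Welch–Satterthwaite, rounded down)
t* = 2.363

CI: 7.90 ± 2.363 · 1.8431 = 7.90 ± 4.36 = (3.54, 12.26)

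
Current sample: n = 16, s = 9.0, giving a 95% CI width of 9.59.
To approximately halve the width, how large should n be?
n ≈ 64

CI width ∝ 1/√n
To reduce width by factor 2, need √n to grow by 2 → need 2² = 4 times as many samples.

Current: n = 16, width = 9.59
New: n = 64, width ≈ 4.50

Width reduced by factor of 9.59/4.50 = 2.13.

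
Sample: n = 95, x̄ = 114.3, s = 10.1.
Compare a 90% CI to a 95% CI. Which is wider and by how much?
95% CI is wider by 0.68

df = 94
90% CI: t* = 1.661, (112.58, 116.02), width = 2 · t* · s/√n = 3.44
95% CI: t* = 1.986, (112.24, 116.36), width = 2 · t* · s/√n = 4.12

The 95% CI is wider by 4.12 - 3.44 = 0.68.
Higher confidence requires a wider interval.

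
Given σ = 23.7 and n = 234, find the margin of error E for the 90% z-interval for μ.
Margin of error = 2.55

Margin of error = z* · σ/√n
= 1.645 · 23.7/√234
= 1.645 · 23.7/15.2971
= 2.55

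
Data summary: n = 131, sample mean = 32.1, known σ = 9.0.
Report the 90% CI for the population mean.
(30.81, 33.39)

z-interval (σ known):
z* = 1.645 for 90% confidence

Margin of error = z* · σ/√n = 1.645 · 9.0/√131 = 1.29

CI: (32.1 - 1.29, 32.1 + 1.29) = (30.81, 33.39)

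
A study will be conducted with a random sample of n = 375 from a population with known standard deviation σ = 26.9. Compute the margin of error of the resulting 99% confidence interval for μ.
Margin of error = 3.58

Margin of error = z* · σ/√n
= 2.576 · 26.9/√375
= 2.576 · 26.9/19.3649
= 3.58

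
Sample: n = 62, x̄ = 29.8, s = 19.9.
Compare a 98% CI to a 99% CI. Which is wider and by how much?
99% CI is wider by 1.36

df = 61
98% CI: t* = 2.389, (23.76, 35.84), width = 2 · t* · s/√n = 12.08
99% CI: t* = 2.659, (23.08, 36.52), width = 2 · t* · s/√n = 13.44

The 99% CI is wider by 13.44 - 12.08 = 1.36.
Higher confidence requires a wider interval.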